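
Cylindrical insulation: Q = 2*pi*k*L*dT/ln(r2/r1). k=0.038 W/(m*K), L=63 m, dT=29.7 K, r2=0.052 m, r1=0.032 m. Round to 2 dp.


Q = 2*pi*0.038*63*29.7/ln(0.052/0.032) = 920.16 W

920.16 W


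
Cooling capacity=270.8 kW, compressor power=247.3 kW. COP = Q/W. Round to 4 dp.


COP = 270.8 / 247.3 = 1.0950

1.0950


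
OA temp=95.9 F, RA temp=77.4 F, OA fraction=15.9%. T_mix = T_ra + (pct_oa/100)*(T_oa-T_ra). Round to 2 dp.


T_mix = 77.4 + (15.9/100)*(95.9-77.4) = 80.34 F

80.34 F


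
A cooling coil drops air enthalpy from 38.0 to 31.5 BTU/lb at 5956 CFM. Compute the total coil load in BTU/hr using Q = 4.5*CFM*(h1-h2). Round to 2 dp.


Q = 4.5 * 5956 * (38.0 - 31.5) = 174213.00 BTU/hr

174213.00 BTU/hr


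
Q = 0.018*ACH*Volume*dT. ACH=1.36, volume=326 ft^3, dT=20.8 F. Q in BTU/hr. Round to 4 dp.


Q = 0.018 * 1.36 * 326 * 20.8 = 165.9940 BTU/hr

165.9940 BTU/hr


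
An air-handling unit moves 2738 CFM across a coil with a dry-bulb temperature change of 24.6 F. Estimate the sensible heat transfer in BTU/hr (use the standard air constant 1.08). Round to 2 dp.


Q = 1.08 * 2738 * 24.6 = 72743.18 BTU/hr

72743.18 BTU/hr


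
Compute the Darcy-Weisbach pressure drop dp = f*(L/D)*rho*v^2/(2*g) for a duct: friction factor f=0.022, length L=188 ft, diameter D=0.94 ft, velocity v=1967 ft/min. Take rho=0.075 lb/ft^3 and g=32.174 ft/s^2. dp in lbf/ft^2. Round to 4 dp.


v_fps = 1967/60 = 32.7833 ft/s
dp = 0.022*(188/0.94)*0.075*32.7833^2/(2*32.174) = 5.5117 lbf/ft^2

5.5117 lbf/ft^2


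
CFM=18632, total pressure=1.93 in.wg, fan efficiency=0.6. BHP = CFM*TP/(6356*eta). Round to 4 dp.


BHP = 18632 * 1.93 / (6356 * 0.6) = 9.4293 hp

9.4293 hp


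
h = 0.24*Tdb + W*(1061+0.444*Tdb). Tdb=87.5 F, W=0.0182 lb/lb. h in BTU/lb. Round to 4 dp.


h = 0.24*87.5 + 0.0182*(1061+0.444*87.5) = 41.0173 BTU/lb

41.0173 BTU/lb


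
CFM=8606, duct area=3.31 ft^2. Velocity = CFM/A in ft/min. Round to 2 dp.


V = 8606 / 3.31 = 2600.00 ft/min

2600.00 ft/min


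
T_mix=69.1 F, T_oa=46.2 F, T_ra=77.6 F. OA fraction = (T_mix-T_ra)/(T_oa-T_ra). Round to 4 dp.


frac = (69.1 - 77.6) / (46.2 - 77.6) = 0.2707

0.2707


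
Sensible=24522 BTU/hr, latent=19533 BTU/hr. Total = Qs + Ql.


Qt = 24522 + 19533 = 44055 BTU/hr

44055 BTU/hr


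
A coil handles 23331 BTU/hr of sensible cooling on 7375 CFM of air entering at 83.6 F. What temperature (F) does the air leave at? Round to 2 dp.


dT = 23331/(1.08*7375) = 2.9292
T_leave = 83.6 - 2.9292 = 80.67 F

80.67 F


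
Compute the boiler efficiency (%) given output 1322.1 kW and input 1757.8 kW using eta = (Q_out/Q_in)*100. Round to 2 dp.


eta = (1322.1/1757.8)*100 = 75.21 %

75.21 %


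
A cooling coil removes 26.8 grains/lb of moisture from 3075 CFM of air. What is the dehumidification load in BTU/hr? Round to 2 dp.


Q = 0.68 * 3075 * 26.8 = 56038.80 BTU/hr

56038.80 BTU/hr


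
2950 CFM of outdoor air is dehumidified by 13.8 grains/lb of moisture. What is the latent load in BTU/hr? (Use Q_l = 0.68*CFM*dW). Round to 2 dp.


Q = 0.68 * 2950 * 13.8 = 27682.80 BTU/hr

27682.80 BTU/hr


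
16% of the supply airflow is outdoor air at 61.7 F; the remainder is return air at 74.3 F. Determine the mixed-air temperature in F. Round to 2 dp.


T_mix = 0.16*61.7 + 0.84*74.3 = 72.28 F

72.28 F


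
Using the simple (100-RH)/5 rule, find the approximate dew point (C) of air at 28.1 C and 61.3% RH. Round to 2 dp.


Td = 28.1 - (100-61.3)/5 = 20.36 C

20.36 C


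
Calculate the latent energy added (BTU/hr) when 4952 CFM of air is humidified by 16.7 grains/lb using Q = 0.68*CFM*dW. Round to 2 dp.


Q = 0.68 * 4952 * 16.7 = 56234.91 BTU/hr

56234.91 BTU/hr


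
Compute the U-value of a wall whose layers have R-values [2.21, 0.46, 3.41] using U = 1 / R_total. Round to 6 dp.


R_total = 2.21 + 0.46 + 3.41 = 6.08
U = 1/6.08 = 0.164474

0.164474


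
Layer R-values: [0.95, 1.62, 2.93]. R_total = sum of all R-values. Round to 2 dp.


R_total = 0.95 + 1.62 + 2.93 = 5.50

5.50


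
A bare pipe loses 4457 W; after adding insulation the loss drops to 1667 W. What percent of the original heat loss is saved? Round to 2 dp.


Savings = ((4457-1667)/4457)*100 = 62.60 %

62.60 %


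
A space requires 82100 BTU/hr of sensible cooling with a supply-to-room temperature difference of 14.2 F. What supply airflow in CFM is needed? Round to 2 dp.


CFM = 82100 / (1.08 * 14.2) = 5353.42

5353.42 CFM


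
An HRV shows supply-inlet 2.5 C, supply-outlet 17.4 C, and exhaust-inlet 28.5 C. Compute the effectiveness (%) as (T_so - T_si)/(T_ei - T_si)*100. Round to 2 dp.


eff = (17.4-2.5)/(28.5-2.5)*100 = 57.31 %

57.31 %


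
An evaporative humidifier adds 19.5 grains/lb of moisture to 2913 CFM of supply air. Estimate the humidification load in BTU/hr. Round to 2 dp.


Q = 0.68 * 2913 * 19.5 = 38626.38 BTU/hr

38626.38 BTU/hr


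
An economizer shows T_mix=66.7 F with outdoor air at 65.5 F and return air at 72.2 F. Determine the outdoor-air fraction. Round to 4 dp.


frac = (66.7 - 72.2) / (65.5 - 72.2) = 0.8209

0.8209


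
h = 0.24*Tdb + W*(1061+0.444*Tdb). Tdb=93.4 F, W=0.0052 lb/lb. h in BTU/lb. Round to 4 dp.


h = 0.24*93.4 + 0.0052*(1061+0.444*93.4) = 28.1488 BTU/lb

28.1488 BTU/lb


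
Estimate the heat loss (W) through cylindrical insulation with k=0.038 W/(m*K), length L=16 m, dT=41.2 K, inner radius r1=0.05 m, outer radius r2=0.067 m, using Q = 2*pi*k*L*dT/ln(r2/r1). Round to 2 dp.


Q = 2*pi*0.038*16*41.2/ln(0.067/0.05) = 537.78 W

537.78 W


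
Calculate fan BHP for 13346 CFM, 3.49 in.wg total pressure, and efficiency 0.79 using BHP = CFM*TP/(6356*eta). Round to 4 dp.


BHP = 13346 * 3.49 / (6356 * 0.79) = 9.2761 hp

9.2761 hp


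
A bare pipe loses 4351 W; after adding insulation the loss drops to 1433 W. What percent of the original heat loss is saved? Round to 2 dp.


Savings = ((4351-1433)/4351)*100 = 67.07 %

67.07 %


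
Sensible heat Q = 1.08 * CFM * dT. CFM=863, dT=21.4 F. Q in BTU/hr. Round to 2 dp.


Q = 1.08 * 863 * 21.4 = 19945.66 BTU/hr

19945.66 BTU/hr


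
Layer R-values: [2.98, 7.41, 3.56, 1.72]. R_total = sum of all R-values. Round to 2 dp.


R_total = 2.98 + 7.41 + 3.56 + 1.72 = 15.67

15.67


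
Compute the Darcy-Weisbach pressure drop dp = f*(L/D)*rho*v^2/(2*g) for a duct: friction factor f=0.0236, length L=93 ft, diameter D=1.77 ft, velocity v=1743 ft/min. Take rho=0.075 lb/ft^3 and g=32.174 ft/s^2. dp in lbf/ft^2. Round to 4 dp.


v_fps = 1743/60 = 29.05 ft/s
dp = 0.0236*(93/1.77)*0.075*29.05^2/(2*32.174) = 1.2197 lbf/ft^2

1.2197 lbf/ft^2


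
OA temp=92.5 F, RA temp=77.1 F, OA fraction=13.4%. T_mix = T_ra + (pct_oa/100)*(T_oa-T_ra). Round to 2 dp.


T_mix = 77.1 + (13.4/100)*(92.5-77.1) = 79.16 F

79.16 F


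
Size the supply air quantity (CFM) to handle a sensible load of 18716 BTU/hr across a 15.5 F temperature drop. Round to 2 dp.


CFM = 18716 / (1.08 * 15.5) = 1118.04

1118.04 CFM


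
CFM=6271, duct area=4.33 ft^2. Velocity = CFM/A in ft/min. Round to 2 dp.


V = 6271 / 4.33 = 1448.27 ft/min

1448.27 ft/min


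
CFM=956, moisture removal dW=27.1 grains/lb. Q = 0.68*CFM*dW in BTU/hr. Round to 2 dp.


Q = 0.68 * 956 * 27.1 = 17617.17 BTU/hr

17617.17 BTU/hr


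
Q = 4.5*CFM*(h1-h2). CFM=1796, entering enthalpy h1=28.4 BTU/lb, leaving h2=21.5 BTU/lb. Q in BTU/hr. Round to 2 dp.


Q = 4.5 * 1796 * (28.4 - 21.5) = 55765.80 BTU/hr

55765.80 BTU/hr


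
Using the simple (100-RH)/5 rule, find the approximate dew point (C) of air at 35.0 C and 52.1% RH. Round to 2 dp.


Td = 35.0 - (100-52.1)/5 = 25.42 C

25.42 C


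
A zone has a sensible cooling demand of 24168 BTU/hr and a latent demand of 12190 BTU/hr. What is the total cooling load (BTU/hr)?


Qt = 24168 + 12190 = 36358 BTU/hr

36358 BTU/hr


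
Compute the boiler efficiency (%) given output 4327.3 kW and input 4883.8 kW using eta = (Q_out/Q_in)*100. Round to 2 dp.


eta = (4327.3/4883.8)*100 = 88.61 %

88.61 %


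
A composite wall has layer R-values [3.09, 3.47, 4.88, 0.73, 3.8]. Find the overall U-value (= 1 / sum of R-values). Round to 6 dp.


R_total = 3.09 + 3.47 + 4.88 + 0.73 + 3.8 = 15.97
U = 1/15.97 = 0.062617

0.062617


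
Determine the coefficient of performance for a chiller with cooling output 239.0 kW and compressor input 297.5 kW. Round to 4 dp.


COP = 239.0 / 297.5 = 0.8034

0.8034


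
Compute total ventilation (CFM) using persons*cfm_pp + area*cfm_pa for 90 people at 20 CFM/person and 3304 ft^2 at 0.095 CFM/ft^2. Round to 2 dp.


Total = 90*20 + 3304*0.095 = 2113.88 CFM

2113.88 CFM


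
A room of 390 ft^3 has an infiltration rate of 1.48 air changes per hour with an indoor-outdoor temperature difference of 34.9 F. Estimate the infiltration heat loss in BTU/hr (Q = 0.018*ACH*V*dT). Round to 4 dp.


Q = 0.018 * 1.48 * 390 * 34.9 = 362.5970 BTU/hr

362.5970 BTU/hr


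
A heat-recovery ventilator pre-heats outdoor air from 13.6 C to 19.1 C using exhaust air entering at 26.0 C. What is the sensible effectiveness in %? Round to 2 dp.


eff = (19.1-13.6)/(26.0-13.6)*100 = 44.35 %

44.35 %


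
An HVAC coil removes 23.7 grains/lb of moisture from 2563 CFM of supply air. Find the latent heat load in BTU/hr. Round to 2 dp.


Q = 0.68 * 2563 * 23.7 = 41305.31 BTU/hr

41305.31 BTU/hr


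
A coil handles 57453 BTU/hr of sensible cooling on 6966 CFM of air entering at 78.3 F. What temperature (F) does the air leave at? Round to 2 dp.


dT = 57453/(1.08*6966) = 7.6367
T_leave = 78.3 - 7.6367 = 70.66 F

70.66 F


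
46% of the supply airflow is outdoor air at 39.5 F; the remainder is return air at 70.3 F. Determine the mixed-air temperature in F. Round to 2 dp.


T_mix = 0.46*39.5 + 0.54*70.3 = 56.13 F

56.13 F


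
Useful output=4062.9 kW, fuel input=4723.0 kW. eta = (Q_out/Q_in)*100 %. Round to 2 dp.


eta = (4062.9/4723.0)*100 = 86.02 %

86.02 %


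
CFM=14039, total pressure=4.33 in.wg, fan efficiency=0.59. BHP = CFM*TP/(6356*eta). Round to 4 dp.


BHP = 14039 * 4.33 / (6356 * 0.59) = 16.2102 hp

16.2102 hp


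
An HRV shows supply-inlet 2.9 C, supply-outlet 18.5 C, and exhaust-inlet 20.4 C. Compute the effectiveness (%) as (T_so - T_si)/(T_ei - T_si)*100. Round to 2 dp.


eff = (18.5-2.9)/(20.4-2.9)*100 = 89.14 %

89.14 %


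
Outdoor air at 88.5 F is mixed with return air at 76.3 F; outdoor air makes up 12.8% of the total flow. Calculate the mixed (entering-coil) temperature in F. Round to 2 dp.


T_mix = 76.3 + (12.8/100)*(88.5-76.3) = 77.86 F

77.86 F


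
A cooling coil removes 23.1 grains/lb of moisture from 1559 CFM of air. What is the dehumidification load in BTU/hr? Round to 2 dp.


Q = 0.68 * 1559 * 23.1 = 24488.77 BTU/hr

24488.77 BTU/hr


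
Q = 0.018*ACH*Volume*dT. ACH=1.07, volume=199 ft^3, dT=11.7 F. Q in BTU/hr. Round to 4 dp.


Q = 0.018 * 1.07 * 199 * 11.7 = 44.8431 BTU/hr

44.8431 BTU/hr


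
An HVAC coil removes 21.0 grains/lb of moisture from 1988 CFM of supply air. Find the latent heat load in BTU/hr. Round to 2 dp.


Q = 0.68 * 1988 * 21.0 = 28388.64 BTU/hr

28388.64 BTU/hr


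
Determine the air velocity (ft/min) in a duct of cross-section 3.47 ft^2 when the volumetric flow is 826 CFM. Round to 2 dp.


V = 826 / 3.47 = 238.04 ft/min

238.04 ft/min


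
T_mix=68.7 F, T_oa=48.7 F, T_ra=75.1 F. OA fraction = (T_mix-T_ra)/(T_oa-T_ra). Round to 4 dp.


frac = (68.7 - 75.1) / (48.7 - 75.1) = 0.2424

0.2424


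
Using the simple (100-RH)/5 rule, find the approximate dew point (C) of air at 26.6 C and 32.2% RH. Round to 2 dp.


Td = 26.6 - (100-32.2)/5 = 13.04 C

13.04 C


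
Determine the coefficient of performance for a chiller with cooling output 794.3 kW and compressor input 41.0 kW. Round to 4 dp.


COP = 794.3 / 41.0 = 19.3732

19.3732


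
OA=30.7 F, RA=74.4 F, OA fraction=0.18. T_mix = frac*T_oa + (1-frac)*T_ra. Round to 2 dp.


T_mix = 0.18*30.7 + 0.82*74.4 = 66.53 F

66.53 F


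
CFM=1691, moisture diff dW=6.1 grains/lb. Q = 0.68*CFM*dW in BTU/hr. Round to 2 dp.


Q = 0.68 * 1691 * 6.1 = 7014.27 BTU/hr

7014.27 BTU/hr


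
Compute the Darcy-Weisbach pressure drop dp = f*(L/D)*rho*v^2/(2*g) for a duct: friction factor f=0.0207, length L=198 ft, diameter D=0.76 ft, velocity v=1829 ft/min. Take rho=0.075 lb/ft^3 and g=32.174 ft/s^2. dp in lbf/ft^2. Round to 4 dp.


v_fps = 1829/60 = 30.4833 ft/s
dp = 0.0207*(198/0.76)*0.075*30.4833^2/(2*32.174) = 5.8408 lbf/ft^2

5.8408 lbf/ft^2


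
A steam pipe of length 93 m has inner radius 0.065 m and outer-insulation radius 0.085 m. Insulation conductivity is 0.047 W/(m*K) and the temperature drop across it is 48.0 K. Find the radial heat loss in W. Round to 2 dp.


Q = 2*pi*0.047*93*48.0/ln(0.085/0.065) = 4914.05 W

4914.05 W


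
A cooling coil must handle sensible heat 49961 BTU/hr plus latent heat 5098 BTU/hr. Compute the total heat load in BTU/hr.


Qt = 49961 + 5098 = 55059 BTU/hr

55059 BTU/hr


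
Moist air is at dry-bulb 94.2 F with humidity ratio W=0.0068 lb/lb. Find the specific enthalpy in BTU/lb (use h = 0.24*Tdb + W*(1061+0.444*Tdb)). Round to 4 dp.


h = 0.24*94.2 + 0.0068*(1061+0.444*94.2) = 30.1072 BTU/lb

30.1072 BTU/lb


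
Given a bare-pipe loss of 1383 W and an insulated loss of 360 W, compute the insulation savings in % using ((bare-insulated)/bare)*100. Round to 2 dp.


Savings = ((1383-360)/1383)*100 = 73.97 %

73.97 %


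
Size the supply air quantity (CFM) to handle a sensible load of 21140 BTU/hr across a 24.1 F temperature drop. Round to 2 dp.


CFM = 21140 / (1.08 * 24.1) = 812.20

812.20 CFM


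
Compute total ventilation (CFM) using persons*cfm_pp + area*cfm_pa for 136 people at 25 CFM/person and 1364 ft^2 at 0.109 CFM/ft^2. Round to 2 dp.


Total = 136*25 + 1364*0.109 = 3548.68 CFM

3548.68 CFM


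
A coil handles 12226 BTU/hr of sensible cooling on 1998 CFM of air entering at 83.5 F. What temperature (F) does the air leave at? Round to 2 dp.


dT = 12226/(1.08*1998) = 5.6659
T_leave = 83.5 - 5.6659 = 77.83 F

77.83 F


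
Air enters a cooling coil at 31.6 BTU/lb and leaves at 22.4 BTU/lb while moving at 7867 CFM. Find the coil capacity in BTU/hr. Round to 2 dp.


Q = 4.5 * 7867 * (31.6 - 22.4) = 325693.80 BTU/hr

325693.80 BTU/hr


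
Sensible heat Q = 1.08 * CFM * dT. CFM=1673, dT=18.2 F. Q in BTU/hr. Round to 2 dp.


Q = 1.08 * 1673 * 18.2 = 32884.49 BTU/hr

32884.49 BTU/hr


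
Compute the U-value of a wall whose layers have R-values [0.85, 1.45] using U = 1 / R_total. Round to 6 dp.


R_total = 0.85 + 1.45 = 2.30
U = 1/2.30 = 0.434783

0.434783


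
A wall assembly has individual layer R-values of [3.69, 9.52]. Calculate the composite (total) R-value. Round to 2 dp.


R_total = 3.69 + 9.52 = 13.21

13.21


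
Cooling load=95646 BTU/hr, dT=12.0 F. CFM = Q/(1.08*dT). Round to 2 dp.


CFM = 95646 / (1.08 * 12.0) = 7380.09

7380.09 CFM


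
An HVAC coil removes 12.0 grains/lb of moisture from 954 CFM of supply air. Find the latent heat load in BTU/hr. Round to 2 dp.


Q = 0.68 * 954 * 12.0 = 7784.64 BTU/hr

7784.64 BTU/hr


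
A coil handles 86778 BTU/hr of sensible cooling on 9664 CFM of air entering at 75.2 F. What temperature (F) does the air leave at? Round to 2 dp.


dT = 86778/(1.08*9664) = 8.3144
T_leave = 75.2 - 8.3144 = 66.89 F

66.89 F


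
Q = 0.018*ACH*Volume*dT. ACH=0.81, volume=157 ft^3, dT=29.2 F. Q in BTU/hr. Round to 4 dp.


Q = 0.018 * 0.81 * 157 * 29.2 = 66.8406 BTU/hr

66.8406 BTU/hr


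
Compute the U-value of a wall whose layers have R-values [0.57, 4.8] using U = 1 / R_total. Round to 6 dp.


R_total = 0.57 + 4.8 = 5.37
U = 1/5.37 = 0.186220

0.186220


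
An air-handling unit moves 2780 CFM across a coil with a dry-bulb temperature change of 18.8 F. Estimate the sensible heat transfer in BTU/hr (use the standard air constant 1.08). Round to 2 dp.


Q = 1.08 * 2780 * 18.8 = 56445.12 BTU/hr

56445.12 BTU/hr


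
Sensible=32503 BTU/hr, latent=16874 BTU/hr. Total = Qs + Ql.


Qt = 32503 + 16874 = 49377 BTU/hr

49377 BTU/hr


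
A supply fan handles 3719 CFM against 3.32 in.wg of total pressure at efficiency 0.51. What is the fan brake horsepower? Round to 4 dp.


BHP = 3719 * 3.32 / (6356 * 0.51) = 3.8090 hp

3.8090 hp


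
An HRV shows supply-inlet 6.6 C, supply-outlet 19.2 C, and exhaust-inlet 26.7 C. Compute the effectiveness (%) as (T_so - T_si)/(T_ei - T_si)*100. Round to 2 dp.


eff = (19.2-6.6)/(26.7-6.6)*100 = 62.69 %

62.69 %


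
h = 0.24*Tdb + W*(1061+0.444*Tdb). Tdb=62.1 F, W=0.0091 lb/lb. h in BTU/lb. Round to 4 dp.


h = 0.24*62.1 + 0.0091*(1061+0.444*62.1) = 24.8100 BTU/lb

24.8100 BTU/lb


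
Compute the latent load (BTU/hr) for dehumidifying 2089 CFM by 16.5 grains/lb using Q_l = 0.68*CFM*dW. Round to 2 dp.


Q = 0.68 * 2089 * 16.5 = 23438.58 BTU/hr

23438.58 BTU/hr


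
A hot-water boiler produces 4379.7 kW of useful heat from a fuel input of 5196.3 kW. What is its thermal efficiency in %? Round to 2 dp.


eta = (4379.7/5196.3)*100 = 84.28 %

84.28 %


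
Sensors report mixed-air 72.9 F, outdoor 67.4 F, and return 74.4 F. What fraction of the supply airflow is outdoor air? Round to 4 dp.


frac = (72.9 - 74.4) / (67.4 - 74.4) = 0.2143

0.2143


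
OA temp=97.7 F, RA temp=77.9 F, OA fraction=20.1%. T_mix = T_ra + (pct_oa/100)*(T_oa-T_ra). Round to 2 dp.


T_mix = 77.9 + (20.1/100)*(97.7-77.9) = 81.88 F

81.88 F


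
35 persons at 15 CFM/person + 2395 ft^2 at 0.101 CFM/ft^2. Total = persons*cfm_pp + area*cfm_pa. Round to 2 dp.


Total = 35*15 + 2395*0.101 = 766.90 CFM

766.90 CFM


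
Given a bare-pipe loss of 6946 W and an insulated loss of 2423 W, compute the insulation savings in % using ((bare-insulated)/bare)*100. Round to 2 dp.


Savings = ((6946-2423)/6946)*100 = 65.12 %

65.12 %


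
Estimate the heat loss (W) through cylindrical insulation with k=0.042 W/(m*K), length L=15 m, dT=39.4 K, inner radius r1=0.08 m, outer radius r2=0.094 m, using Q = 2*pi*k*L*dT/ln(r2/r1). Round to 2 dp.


Q = 2*pi*0.042*15*39.4/ln(0.094/0.08) = 967.09 W

967.09 W


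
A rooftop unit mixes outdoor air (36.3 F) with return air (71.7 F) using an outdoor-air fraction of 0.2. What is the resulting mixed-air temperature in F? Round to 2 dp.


T_mix = 0.2*36.3 + 0.8*71.7 = 64.62 F

64.62 F


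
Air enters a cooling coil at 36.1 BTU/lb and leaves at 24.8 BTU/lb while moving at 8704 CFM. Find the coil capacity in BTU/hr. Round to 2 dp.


Q = 4.5 * 8704 * (36.1 - 24.8) = 442598.40 BTU/hr

442598.40 BTU/hr


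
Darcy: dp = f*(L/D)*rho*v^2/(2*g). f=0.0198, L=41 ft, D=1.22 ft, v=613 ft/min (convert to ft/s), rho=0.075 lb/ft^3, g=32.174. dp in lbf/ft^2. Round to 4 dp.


v_fps = 613/60 = 10.2167 ft/s
dp = 0.0198*(41/1.22)*0.075*10.2167^2/(2*32.174) = 0.0810 lbf/ft^2

0.0810 lbf/ft^2


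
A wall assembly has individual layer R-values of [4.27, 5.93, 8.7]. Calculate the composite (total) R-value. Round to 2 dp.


R_total = 4.27 + 5.93 + 8.7 = 18.90

18.90


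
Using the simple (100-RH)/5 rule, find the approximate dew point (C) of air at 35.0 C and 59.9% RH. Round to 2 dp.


Td = 35.0 - (100-59.9)/5 = 26.98 C

26.98 C


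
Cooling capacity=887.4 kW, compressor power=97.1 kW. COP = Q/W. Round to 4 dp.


COP = 887.4 / 97.1 = 9.1390

9.1390


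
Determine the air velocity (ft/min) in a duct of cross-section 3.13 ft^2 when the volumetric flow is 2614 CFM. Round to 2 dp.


V = 2614 / 3.13 = 835.14 ft/min

835.14 ft/min


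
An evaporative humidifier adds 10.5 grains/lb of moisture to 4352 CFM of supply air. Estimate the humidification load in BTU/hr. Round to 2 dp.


Q = 0.68 * 4352 * 10.5 = 31073.28 BTU/hr

31073.28 BTU/hr


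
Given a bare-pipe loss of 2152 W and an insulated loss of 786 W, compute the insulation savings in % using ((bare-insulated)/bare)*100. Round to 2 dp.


Savings = ((2152-786)/2152)*100 = 63.48 %

63.48 %


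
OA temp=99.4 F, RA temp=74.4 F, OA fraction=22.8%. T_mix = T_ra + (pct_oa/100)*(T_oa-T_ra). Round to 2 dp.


T_mix = 74.4 + (22.8/100)*(99.4-74.4) = 80.10 F

80.10 F


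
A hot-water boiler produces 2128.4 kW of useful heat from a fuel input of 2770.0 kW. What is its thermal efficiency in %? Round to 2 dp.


eta = (2128.4/2770.0)*100 = 76.84 %

76.84 %


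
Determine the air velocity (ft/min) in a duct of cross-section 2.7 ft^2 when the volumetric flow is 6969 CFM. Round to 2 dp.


V = 6969 / 2.7 = 2581.11 ft/min

2581.11 ft/min


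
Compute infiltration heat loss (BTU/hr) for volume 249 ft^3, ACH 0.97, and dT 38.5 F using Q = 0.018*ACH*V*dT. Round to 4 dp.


Q = 0.018 * 0.97 * 249 * 38.5 = 167.3803 BTU/hr

167.3803 BTU/hr


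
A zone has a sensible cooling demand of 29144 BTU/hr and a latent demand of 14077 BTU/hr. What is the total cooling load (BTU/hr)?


Qt = 29144 + 14077 = 43221 BTU/hr

43221 BTU/hr


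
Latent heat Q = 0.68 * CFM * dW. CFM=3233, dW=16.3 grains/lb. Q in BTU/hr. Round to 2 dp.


Q = 0.68 * 3233 * 16.3 = 35834.57 BTU/hr

35834.57 BTU/hr


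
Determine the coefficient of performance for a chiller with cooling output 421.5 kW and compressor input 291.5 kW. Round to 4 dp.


COP = 421.5 / 291.5 = 1.4460

1.4460


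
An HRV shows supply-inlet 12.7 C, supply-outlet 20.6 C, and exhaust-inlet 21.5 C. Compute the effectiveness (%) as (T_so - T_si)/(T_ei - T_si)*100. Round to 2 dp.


eff = (20.6-12.7)/(21.5-12.7)*100 = 89.77 %

89.77 %


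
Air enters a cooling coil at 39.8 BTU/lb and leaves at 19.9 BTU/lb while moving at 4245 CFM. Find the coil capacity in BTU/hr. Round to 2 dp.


Q = 4.5 * 4245 * (39.8 - 19.9) = 380139.75 BTU/hr

380139.75 BTU/hr


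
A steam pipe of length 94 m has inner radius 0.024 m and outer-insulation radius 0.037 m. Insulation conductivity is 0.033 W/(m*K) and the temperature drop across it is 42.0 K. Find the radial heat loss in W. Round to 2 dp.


Q = 2*pi*0.033*94*42.0/ln(0.037/0.024) = 1891.12 W

1891.12 W


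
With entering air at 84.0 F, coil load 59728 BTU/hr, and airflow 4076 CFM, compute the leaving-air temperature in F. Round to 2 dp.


dT = 59728/(1.08*4076) = 13.5681
T_leave = 84.0 - 13.5681 = 70.43 F

70.43 F


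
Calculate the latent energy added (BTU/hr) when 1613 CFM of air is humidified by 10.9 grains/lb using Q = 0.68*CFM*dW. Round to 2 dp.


Q = 0.68 * 1613 * 10.9 = 11955.56 BTU/hr

11955.56 BTU/hr


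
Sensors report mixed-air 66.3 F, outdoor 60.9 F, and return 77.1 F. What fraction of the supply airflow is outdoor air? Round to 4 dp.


frac = (66.3 - 77.1) / (60.9 - 77.1) = 0.6667

0.6667


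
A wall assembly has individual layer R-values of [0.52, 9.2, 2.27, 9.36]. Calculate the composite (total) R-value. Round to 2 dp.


R_total = 0.52 + 9.2 + 2.27 + 9.36 = 21.35

21.35


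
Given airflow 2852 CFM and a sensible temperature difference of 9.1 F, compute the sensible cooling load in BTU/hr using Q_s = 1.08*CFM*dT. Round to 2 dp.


Q = 1.08 * 2852 * 9.1 = 28029.46 BTU/hr

28029.46 BTU/hr


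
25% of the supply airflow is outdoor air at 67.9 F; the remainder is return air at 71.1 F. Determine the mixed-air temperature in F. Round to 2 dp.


T_mix = 0.25*67.9 + 0.75*71.1 = 70.30 F

70.30 F


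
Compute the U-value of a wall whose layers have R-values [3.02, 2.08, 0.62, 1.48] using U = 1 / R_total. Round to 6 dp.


R_total = 3.02 + 2.08 + 0.62 + 1.48 = 7.20
U = 1/7.20 = 0.138889

0.138889


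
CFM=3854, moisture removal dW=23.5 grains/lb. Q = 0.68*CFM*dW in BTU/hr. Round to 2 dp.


Q = 0.68 * 3854 * 23.5 = 61586.92 BTU/hr

61586.92 BTU/hr


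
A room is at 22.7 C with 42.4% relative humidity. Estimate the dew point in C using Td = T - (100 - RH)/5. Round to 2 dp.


Td = 22.7 - (100-42.4)/5 = 11.18 C

11.18 C


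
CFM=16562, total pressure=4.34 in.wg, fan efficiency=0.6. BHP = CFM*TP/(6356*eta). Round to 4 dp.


BHP = 16562 * 4.34 / (6356 * 0.6) = 18.8481 hp

18.8481 hp


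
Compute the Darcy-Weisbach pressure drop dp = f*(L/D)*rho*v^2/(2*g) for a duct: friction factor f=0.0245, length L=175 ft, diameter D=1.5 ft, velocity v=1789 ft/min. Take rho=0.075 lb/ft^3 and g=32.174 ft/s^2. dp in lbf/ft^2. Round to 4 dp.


v_fps = 1789/60 = 29.8167 ft/s
dp = 0.0245*(175/1.5)*0.075*29.8167^2/(2*32.174) = 2.9618 lbf/ft^2

2.9618 lbf/ft^2


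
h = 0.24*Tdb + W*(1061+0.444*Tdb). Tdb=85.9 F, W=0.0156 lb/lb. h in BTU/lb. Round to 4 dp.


h = 0.24*85.9 + 0.0156*(1061+0.444*85.9) = 37.7626 BTU/lb

37.7626 BTU/lb


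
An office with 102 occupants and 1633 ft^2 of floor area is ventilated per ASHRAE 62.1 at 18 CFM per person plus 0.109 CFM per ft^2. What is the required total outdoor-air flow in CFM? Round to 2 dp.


Total = 102*18 + 1633*0.109 = 2014.00 CFM

2014.00 CFM


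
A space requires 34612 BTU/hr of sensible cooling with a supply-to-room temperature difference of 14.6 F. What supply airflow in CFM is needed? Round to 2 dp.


CFM = 34612 / (1.08 * 14.6) = 2195.08

2195.08 CFM


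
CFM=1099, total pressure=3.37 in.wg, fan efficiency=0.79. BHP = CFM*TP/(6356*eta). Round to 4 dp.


BHP = 1099 * 3.37 / (6356 * 0.79) = 0.7376 hp

0.7376 hp


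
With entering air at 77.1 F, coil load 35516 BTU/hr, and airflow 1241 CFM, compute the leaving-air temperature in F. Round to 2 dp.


dT = 35516/(1.08*1241) = 26.4989
T_leave = 77.1 - 26.4989 = 50.60 F

50.60 F


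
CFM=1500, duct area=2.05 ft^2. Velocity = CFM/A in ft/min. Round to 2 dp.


V = 1500 / 2.05 = 731.71 ft/min

731.71 ft/min


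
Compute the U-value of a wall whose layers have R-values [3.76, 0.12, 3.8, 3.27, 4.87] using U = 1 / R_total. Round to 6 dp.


R_total = 3.76 + 0.12 + 3.8 + 3.27 + 4.87 = 15.82
U = 1/15.82 = 0.063211

0.063211


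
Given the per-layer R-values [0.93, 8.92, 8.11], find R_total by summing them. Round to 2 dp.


R_total = 0.93 + 8.92 + 8.11 = 17.96

17.96


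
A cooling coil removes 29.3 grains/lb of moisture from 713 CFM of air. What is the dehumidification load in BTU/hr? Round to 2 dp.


Q = 0.68 * 713 * 29.3 = 14205.81 BTU/hr

14205.81 BTU/hr


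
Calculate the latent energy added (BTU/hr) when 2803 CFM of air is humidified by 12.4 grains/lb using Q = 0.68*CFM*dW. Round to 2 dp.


Q = 0.68 * 2803 * 12.4 = 23634.90 BTU/hr

23634.90 BTU/hr


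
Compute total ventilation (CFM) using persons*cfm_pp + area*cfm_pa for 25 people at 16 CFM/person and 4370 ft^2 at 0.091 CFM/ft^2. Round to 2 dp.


Total = 25*16 + 4370*0.091 = 797.67 CFM

797.67 CFM


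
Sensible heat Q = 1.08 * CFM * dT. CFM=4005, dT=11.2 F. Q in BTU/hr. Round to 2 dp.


Q = 1.08 * 4005 * 11.2 = 48444.48 BTU/hr

48444.48 BTU/hr


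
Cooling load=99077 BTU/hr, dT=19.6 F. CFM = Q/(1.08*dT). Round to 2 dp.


CFM = 99077 / (1.08 * 19.6) = 4680.51

4680.51 CFM


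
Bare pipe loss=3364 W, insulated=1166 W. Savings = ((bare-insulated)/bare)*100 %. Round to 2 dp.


Savings = ((3364-1166)/3364)*100 = 65.34 %

65.34 %


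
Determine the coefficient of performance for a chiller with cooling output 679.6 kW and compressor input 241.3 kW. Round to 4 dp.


COP = 679.6 / 241.3 = 2.8164

2.8164


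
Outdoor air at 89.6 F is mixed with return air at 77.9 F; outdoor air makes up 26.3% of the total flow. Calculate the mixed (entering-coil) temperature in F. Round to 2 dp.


T_mix = 77.9 + (26.3/100)*(89.6-77.9) = 80.98 F

80.98 F


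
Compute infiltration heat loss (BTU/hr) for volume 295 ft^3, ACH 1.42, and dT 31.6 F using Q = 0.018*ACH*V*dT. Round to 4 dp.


Q = 0.018 * 1.42 * 295 * 31.6 = 238.2703 BTU/hr

238.2703 BTU/hr


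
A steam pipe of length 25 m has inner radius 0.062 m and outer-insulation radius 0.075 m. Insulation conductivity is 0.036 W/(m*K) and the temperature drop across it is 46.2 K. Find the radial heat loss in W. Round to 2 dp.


Q = 2*pi*0.036*25*46.2/ln(0.075/0.062) = 1372.47 W

1372.47 W


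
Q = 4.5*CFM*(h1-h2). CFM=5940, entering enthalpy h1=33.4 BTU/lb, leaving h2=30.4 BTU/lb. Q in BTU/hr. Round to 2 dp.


Q = 4.5 * 5940 * (33.4 - 30.4) = 80190.00 BTU/hr

80190.00 BTU/hr


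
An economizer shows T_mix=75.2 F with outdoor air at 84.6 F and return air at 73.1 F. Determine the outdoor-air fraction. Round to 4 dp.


frac = (75.2 - 73.1) / (84.6 - 73.1) = 0.1826

0.1826


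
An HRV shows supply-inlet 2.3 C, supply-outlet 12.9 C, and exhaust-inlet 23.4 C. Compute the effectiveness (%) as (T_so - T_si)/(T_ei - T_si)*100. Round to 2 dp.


eff = (12.9-2.3)/(23.4-2.3)*100 = 50.24 %

50.24 %


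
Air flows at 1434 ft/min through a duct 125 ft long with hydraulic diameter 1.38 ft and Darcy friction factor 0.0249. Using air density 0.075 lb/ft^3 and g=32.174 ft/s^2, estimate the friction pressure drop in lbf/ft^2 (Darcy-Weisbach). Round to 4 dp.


v_fps = 1434/60 = 23.9 ft/s
dp = 0.0249*(125/1.38)*0.075*23.9^2/(2*32.174) = 1.5016 lbf/ft^2

1.5016 lbf/ft^2


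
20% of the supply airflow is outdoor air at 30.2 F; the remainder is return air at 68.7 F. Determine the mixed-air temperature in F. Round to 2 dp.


T_mix = 0.2*30.2 + 0.8*68.7 = 61.00 F

61.00 F


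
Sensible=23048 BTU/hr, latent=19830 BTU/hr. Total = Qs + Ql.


Qt = 23048 + 19830 = 42878 BTU/hr

42878 BTU/hr


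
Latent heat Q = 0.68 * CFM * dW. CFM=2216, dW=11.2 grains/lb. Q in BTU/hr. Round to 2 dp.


Q = 0.68 * 2216 * 11.2 = 16877.06 BTU/hr

16877.06 BTU/hr


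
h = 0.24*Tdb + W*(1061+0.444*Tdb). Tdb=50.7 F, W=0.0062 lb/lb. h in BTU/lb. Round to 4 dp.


h = 0.24*50.7 + 0.0062*(1061+0.444*50.7) = 18.8858 BTU/lb

18.8858 BTU/lb


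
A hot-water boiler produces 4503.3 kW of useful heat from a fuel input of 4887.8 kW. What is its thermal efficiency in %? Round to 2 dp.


eta = (4503.3/4887.8)*100 = 92.13 %

92.13 %


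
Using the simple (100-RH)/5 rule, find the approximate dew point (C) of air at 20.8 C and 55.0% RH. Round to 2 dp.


Td = 20.8 - (100-55.0)/5 = 11.80 C

11.80 C


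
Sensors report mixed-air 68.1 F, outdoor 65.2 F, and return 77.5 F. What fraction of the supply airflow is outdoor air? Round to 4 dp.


frac = (68.1 - 77.5) / (65.2 - 77.5) = 0.7642

0.7642


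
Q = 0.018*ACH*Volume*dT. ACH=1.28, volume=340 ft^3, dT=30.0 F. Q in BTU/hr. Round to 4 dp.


Q = 0.018 * 1.28 * 340 * 30.0 = 235.0080 BTU/hr

235.0080 BTU/hr


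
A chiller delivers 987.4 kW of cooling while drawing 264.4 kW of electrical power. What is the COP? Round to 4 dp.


COP = 987.4 / 264.4 = 3.7345

3.7345


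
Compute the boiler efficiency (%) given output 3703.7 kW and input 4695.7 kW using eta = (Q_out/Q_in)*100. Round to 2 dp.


eta = (3703.7/4695.7)*100 = 78.87 %

78.87 %


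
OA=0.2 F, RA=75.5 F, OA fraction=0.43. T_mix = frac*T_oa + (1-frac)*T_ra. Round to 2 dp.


T_mix = 0.43*0.2 + 0.57*75.5 = 43.12 F

43.12 F


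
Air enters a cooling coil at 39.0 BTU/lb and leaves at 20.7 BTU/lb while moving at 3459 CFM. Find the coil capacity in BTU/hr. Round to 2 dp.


Q = 4.5 * 3459 * (39.0 - 20.7) = 284848.65 BTU/hr

284848.65 BTU/hr


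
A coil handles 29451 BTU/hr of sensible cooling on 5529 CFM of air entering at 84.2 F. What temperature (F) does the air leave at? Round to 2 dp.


dT = 29451/(1.08*5529) = 4.9321
T_leave = 84.2 - 4.9321 = 79.27 F

79.27 F


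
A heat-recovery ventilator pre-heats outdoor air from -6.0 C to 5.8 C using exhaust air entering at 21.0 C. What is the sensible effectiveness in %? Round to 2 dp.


eff = (5.8-(-6.0))/(21.0-(-6.0))*100 = 43.70 %

43.70 %


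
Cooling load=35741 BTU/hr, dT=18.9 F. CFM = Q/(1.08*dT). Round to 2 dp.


CFM = 35741 / (1.08 * 18.9) = 1750.98

1750.98 CFM


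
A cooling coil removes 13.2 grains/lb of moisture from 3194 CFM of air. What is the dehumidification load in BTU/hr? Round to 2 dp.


Q = 0.68 * 3194 * 13.2 = 28669.34 BTU/hr

28669.34 BTU/hr


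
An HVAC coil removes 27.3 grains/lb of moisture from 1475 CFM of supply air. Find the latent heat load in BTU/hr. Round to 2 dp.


Q = 0.68 * 1475 * 27.3 = 27381.90 BTU/hr

27381.90 BTU/hr


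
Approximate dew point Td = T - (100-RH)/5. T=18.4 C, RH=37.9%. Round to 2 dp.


Td = 18.4 - (100-37.9)/5 = 5.98 C

5.98 C


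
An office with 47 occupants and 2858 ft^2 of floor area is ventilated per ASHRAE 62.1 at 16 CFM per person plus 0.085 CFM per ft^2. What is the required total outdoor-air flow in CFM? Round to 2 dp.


Total = 47*16 + 2858*0.085 = 994.93 CFM

994.93 CFM


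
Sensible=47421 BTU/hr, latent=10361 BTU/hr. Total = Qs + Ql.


Qt = 47421 + 10361 = 57782 BTU/hr

57782 BTU/hr


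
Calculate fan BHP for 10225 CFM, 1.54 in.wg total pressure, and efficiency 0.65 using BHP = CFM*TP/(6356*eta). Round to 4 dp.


BHP = 10225 * 1.54 / (6356 * 0.65) = 3.8114 hp

3.8114 hp


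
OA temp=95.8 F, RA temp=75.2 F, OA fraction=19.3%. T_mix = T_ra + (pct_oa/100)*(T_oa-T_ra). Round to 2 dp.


T_mix = 75.2 + (19.3/100)*(95.8-75.2) = 79.18 F

79.18 F


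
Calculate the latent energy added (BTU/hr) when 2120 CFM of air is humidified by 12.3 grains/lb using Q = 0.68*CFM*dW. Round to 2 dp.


Q = 0.68 * 2120 * 12.3 = 17731.68 BTU/hr

17731.68 BTU/hr


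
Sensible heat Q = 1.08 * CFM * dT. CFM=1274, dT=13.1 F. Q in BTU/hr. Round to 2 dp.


Q = 1.08 * 1274 * 13.1 = 18024.55 BTU/hr

18024.55 BTU/hr


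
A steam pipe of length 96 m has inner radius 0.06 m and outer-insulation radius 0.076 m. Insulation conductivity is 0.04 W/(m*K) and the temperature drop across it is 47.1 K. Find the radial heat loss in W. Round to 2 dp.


Q = 2*pi*0.04*96*47.1/ln(0.076/0.06) = 4807.34 W

4807.34 W


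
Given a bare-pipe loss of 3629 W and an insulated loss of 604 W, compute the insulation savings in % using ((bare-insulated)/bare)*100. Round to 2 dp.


Savings = ((3629-604)/3629)*100 = 83.36 %

83.36 %


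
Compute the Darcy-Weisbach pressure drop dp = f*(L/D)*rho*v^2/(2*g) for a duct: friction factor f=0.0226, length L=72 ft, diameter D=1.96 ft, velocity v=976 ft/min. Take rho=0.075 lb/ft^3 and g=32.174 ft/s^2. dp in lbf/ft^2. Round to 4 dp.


v_fps = 976/60 = 16.2667 ft/s
dp = 0.0226*(72/1.96)*0.075*16.2667^2/(2*32.174) = 0.2560 lbf/ft^2

0.2560 lbf/ft^2


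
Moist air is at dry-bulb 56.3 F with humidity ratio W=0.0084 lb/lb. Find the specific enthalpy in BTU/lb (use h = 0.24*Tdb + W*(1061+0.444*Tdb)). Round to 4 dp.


h = 0.24*56.3 + 0.0084*(1061+0.444*56.3) = 22.6344 BTU/lb

22.6344 BTU/lb


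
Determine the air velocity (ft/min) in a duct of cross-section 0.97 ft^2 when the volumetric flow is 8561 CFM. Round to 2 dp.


V = 8561 / 0.97 = 8825.77 ft/min

8825.77 ft/min


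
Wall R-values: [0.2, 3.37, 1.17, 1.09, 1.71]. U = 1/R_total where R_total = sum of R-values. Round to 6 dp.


R_total = 0.2 + 3.37 + 1.17 + 1.09 + 1.71 = 7.54
U = 1/7.54 = 0.132626

0.132626


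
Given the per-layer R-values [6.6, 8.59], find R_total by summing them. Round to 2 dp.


R_total = 6.6 + 8.59 = 15.19

15.19


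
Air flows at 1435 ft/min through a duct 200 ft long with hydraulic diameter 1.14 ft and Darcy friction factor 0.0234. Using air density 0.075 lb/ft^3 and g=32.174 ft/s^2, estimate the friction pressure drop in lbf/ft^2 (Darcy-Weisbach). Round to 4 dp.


v_fps = 1435/60 = 23.9167 ft/s
dp = 0.0234*(200/1.14)*0.075*23.9167^2/(2*32.174) = 2.7370 lbf/ft^2

2.7370 lbf/ft^2


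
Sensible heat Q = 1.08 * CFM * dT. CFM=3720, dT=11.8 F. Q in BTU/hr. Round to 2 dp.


Q = 1.08 * 3720 * 11.8 = 47407.68 BTU/hr

47407.68 BTU/hr


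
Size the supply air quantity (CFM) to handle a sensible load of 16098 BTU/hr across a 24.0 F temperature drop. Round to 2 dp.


CFM = 16098 / (1.08 * 24.0) = 621.06

621.06 CFM


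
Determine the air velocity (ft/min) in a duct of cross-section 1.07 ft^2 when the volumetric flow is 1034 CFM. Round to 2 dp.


V = 1034 / 1.07 = 966.36 ft/min

966.36 ft/min


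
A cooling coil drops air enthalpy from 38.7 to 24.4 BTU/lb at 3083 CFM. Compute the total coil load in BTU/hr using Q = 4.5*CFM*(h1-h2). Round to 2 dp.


Q = 4.5 * 3083 * (38.7 - 24.4) = 198391.05 BTU/hr

198391.05 BTU/hr


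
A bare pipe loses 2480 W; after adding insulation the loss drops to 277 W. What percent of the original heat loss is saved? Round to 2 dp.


Savings = ((2480-277)/2480)*100 = 88.83 %

88.83 %


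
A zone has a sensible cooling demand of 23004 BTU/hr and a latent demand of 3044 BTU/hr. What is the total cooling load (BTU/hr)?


Qt = 23004 + 3044 = 26048 BTU/hr

26048 BTU/hr


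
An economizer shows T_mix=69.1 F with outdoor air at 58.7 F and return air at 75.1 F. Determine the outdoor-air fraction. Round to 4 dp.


frac = (69.1 - 75.1) / (58.7 - 75.1) = 0.3659

0.3659


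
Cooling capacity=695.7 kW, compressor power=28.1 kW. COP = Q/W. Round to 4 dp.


COP = 695.7 / 28.1 = 24.7580

24.7580


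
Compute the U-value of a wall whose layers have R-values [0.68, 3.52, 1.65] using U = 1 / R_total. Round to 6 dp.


R_total = 0.68 + 3.52 + 1.65 = 5.85
U = 1/5.85 = 0.170940

0.170940


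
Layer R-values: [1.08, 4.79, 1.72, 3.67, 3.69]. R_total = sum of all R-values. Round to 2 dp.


R_total = 1.08 + 4.79 + 1.72 + 3.67 + 3.69 = 14.95

14.95


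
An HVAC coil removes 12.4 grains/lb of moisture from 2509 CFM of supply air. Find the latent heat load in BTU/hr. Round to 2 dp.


Q = 0.68 * 2509 * 12.4 = 21155.89 BTU/hr

21155.89 BTU/hr


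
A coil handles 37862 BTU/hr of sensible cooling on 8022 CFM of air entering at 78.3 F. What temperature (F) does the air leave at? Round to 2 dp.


dT = 37862/(1.08*8022) = 4.3702
T_leave = 78.3 - 4.3702 = 73.93 F

73.93 F


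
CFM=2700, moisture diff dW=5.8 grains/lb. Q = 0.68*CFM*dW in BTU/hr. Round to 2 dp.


Q = 0.68 * 2700 * 5.8 = 10648.80 BTU/hr

10648.80 BTU/hr


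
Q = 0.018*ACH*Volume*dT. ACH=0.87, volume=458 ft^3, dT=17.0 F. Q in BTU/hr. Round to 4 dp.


Q = 0.018 * 0.87 * 458 * 17.0 = 121.9288 BTU/hr

121.9288 BTU/hr


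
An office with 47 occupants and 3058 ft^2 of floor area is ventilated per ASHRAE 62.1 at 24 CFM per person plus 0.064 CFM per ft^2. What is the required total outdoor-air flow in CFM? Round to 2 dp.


Total = 47*24 + 3058*0.064 = 1323.71 CFM

1323.71 CFM


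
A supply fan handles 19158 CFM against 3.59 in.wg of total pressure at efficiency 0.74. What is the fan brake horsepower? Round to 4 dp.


BHP = 19158 * 3.59 / (6356 * 0.74) = 14.6227 hp

14.6227 hp


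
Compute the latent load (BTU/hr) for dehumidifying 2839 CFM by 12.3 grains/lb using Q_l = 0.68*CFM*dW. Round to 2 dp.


Q = 0.68 * 2839 * 12.3 = 23745.40 BTU/hr

23745.40 BTU/hr


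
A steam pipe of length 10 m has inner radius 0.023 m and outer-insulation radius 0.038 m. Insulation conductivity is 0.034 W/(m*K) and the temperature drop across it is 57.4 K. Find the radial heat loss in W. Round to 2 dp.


Q = 2*pi*0.034*10*57.4/ln(0.038/0.023) = 244.22 W

244.22 W


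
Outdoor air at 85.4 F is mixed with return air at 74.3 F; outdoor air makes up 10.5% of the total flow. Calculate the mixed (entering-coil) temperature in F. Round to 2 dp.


T_mix = 74.3 + (10.5/100)*(85.4-74.3) = 75.47 F

75.47 F


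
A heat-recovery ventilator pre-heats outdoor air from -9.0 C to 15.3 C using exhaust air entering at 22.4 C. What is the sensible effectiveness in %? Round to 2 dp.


eff = (15.3-(-9.0))/(22.4-(-9.0))*100 = 77.39 %

77.39 %


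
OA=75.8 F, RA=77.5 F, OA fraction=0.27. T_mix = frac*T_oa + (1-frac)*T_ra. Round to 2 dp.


T_mix = 0.27*75.8 + 0.73*77.5 = 77.04 F

77.04 F
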